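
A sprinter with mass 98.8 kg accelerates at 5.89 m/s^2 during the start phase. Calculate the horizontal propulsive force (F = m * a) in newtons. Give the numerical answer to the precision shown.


F = m * a
= 98.8 * 5.89
= 581.93 N

581.93 N


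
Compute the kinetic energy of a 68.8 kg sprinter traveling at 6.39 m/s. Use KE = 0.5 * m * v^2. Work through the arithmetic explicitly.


Velocity squared = 40.8321
KE = 0.5 * 68.8 * 40.8321 = 1404.62 J

1404.62 J


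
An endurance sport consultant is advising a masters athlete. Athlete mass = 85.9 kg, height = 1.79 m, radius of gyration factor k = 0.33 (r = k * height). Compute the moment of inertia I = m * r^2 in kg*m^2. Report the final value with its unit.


r = k * height = 0.33 * 1.79 = 0.5907 m
r^2 = 0.5907^2 = 0.348926
I = 85.9 * 0.348926 = 29.973 kg*m^2

29.973 kg*m^2


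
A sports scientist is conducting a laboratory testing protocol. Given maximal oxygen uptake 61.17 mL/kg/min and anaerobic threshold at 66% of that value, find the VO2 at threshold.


Percentage as decimal = 0.66
VO2 at AT = 61.17 * 0.66 = 40.37 mL/kg/min

40.37 mL/kg/min


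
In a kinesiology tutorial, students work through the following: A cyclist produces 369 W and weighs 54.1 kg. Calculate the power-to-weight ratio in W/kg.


P/W = power / mass
= 369 / 54.1
= 6.821 W/kg

6.821 W/kg


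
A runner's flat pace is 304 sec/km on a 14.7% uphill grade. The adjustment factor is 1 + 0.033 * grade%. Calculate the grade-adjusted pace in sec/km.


Factor = 1 + 0.033 * 14.7 = 1.4851
Adjusted pace = 304 * 1.4851
= 451.47 sec/km

451.47 s/km


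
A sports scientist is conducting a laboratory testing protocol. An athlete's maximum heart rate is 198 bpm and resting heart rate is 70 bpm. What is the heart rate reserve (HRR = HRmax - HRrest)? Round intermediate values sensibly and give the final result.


HRR = HRmax - HRrest
= 198 - 70
= 128 bpm

128 bpm


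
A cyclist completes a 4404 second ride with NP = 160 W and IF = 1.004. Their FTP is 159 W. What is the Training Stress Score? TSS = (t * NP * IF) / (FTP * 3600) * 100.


t * NP * IF = 4404 * 160 * 1.004 = 707458.56
FTP * 3600 = 572400
TSS = (707458.56 / 572400) * 100 = 123.6

123.6 TSS


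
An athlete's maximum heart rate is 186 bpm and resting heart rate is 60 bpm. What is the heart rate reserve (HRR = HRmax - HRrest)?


HRR = HRmax - HRrest
= 186 - 60
= 126 bpm

126 bpm


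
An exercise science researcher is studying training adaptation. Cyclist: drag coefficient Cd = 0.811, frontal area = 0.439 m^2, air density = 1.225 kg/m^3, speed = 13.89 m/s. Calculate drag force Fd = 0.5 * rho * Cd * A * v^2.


v^2 = 13.89^2 = 192.9321
Fd = 0.5 * 1.225 * 0.811 * 0.439 * 192.9321
= 42.072 N

42.072 N


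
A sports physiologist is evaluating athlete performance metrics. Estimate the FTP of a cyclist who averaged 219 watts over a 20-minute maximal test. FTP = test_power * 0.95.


FTP = 219 * 0.95 = 208.05 W

208.05 W


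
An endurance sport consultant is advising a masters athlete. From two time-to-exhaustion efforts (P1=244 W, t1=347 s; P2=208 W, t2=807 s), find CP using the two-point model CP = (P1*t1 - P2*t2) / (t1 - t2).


Work in trial 1 = 84668 J
Work in trial 2 = 167856 J
Delta work = -83188 J
Delta time = -460 s
CP = -83188 / -460 = 180.84 W

180.84 W


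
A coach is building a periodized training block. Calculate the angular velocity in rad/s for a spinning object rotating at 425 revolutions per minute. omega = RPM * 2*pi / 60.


omega = RPM * 2*pi / 60
= 425 * 6.28318531 / 60
= 44.506 rad/s

44.506 rad/s


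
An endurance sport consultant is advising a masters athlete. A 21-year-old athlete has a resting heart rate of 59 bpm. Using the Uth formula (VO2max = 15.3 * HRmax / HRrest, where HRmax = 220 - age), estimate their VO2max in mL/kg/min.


HRmax = 220 - 21 = 199 bpm
Ratio = HRmax / HRrest = 199 / 59 = 3.3729
VO2max = 15.3 * 3.3729 = 51.61 mL/kg/min

51.61 mL/kg/min


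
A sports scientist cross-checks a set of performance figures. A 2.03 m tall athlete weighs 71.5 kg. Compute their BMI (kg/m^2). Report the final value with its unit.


height^2 = 4.1209 m^2
BMI = 71.5 / 4.1209 = 17.35 kg/m^2

17.35 kg/m^2


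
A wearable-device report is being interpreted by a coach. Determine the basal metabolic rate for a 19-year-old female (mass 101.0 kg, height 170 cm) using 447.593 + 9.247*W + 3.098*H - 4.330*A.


BMR = 447.593 + 9.247*101.0 + 3.098*170 - 4.330*19
= 1825.93 kcal/day

1825.93 kcal/day


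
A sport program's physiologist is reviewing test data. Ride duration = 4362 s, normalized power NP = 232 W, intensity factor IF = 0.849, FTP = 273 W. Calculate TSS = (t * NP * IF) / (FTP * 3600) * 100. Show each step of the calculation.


Numerator = 4362 * 232 * 0.849 = 859174.416
Denominator = 273 * 3600 = 982800
TSS = 859174.416 / 982800 * 100
= 87.42

87.42 TSS


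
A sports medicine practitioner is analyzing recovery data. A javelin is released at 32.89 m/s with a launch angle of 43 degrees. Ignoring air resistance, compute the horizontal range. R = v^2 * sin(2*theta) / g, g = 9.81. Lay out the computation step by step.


Launch speed squared = 1081.7521
sin(2 * 43 deg) = 0.997564
Range = 1081.7521 * 0.997564 / 9.81
= 110.002 m

110.002 m


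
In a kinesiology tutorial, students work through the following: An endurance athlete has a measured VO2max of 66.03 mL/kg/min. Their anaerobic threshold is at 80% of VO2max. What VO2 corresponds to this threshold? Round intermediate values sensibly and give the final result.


Anaerobic threshold VO2 = VO2max * 80%
= 66.03 * 0.8
= 52.82 mL/kg/min

52.82 mL/kg/min


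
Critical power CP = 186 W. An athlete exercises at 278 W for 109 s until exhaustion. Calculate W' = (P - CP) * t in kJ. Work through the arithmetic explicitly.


P - CP = 278 - 186 = 92 W
W' = 92 * 109 = 10028 J
= 10028 / 1000 = 10.028 kJ

10.028 kJ


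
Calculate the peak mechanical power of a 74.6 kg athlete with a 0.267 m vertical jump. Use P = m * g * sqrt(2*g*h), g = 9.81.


First, sqrt(2gh) = sqrt(2 * 9.81 * 0.267)
= sqrt(5.23854) = 2.288786 m/s
Power = 74.6 * 9.81 * 2.288786 = 1674.99 W

1674.99 W


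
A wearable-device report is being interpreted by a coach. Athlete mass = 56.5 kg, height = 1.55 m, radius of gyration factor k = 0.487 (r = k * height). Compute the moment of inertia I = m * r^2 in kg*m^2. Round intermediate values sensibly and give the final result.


r = k * height = 0.487 * 1.55 = 0.75485 m
r^2 = 0.75485^2 = 0.569799
I = 56.5 * 0.569799 = 32.194 kg*m^2

32.194 kg*m^2


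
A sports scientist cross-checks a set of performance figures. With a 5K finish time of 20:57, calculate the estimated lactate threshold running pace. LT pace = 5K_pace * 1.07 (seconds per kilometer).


Race duration = 1257 s for 5 km
Average pace = 1257 / 5 = 251.4 s/km
LT pace = 251.4 * 1.07
= 269.0 s/km

269.0 s/km


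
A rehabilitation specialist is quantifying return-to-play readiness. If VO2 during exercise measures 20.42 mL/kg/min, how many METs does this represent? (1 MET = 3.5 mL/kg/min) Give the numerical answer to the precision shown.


METs = VO2 / 3.5 = 20.42 / 3.5 = 5.83

5.83 METs


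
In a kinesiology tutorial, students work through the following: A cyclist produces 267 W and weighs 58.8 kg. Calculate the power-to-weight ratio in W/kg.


P/W = power / mass
= 267 / 58.8
= 4.541 W/kg

4.541 W/kg


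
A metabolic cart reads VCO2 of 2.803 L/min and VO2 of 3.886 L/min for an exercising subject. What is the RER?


RER = VCO2 / VO2 = 2.803 / 3.886 = 0.7213

0.7213


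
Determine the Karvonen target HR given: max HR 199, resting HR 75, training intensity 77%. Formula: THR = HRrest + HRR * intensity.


HRR = HRmax - HRrest = 199 - 75 = 124
THR = 75 + 124 * 0.77
= 170.48 bpm

170.48 bpm


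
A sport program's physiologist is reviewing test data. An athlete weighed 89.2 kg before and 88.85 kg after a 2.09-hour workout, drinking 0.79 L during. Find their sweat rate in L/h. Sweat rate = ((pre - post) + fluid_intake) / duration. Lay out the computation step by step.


Body mass change = 0.35 kg
Total sweat loss = 0.35 + 0.79 = 1.14 L
Rate = 1.14 / 2.09 = 0.545 L/h

0.545 L/h


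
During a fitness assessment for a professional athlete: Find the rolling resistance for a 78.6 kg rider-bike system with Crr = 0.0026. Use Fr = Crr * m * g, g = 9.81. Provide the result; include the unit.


m * g = 78.6 * 9.81 = 771.066 N
Fr = 0.0026 * 771.066 = 2.005 N

2.005 N


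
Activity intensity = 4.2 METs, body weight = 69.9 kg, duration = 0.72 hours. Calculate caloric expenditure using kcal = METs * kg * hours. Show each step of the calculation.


kcal = 4.2 * 69.9 * 0.72
= 293.58 * 0.72
= 211.38 kcal

211.38 kcal


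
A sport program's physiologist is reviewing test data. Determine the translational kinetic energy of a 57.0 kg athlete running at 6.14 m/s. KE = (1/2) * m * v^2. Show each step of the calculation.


KE = 0.5 * m * v^2
= 0.5 * 57.0 * 6.14^2
= 0.5 * 57.0 * 37.6996
= 1074.44 J

1074.44 J


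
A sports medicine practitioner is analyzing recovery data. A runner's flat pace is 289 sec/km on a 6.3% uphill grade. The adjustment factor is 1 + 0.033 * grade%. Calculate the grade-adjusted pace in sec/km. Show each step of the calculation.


Factor = 1 + 0.033 * 6.3 = 1.2079
Adjusted pace = 289 * 1.2079
= 349.08 sec/km

349.08 s/km


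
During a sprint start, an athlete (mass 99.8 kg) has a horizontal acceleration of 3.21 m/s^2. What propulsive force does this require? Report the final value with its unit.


Propulsive force = mass * acceleration
= 99.8 kg * 3.21 m/s^2
= 320.36 N

320.36 N


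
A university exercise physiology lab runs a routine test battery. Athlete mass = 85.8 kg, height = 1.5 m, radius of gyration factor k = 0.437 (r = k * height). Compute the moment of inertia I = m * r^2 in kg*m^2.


r = k * height = 0.437 * 1.5 = 0.6555 m
r^2 = 0.6555^2 = 0.42968
I = 85.8 * 0.42968 = 36.867 kg*m^2

36.867 kg*m^2


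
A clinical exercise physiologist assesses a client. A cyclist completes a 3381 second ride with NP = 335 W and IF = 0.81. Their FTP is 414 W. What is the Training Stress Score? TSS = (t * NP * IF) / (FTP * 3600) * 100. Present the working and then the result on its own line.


t * NP * IF = 3381 * 335 * 0.81 = 917434.35
FTP * 3600 = 1490400
TSS = (917434.35 / 1490400) * 100 = 61.56

61.56 TSS


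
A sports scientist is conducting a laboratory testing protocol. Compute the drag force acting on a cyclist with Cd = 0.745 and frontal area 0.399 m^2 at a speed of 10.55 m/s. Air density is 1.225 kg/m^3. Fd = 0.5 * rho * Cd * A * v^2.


Step 1: v^2 = 111.3025
Step 2: Fd = 0.5 * 1.225 * 0.745 * 0.399 * 111.3025
= 20.265 N

20.265 N


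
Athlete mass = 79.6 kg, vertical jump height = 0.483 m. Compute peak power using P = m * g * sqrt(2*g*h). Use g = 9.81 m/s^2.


sqrt(2 * 9.81 * 0.483) = sqrt(9.47646) = 3.078386 m/s
P = 79.6 * 9.81 * 3.078386
= 2403.84 W

2403.84 W


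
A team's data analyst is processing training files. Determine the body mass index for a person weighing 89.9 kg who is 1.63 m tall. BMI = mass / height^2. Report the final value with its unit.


BMI = mass / height^2
= 89.9 / 1.63^2
= 89.9 / 2.6569
= 33.84 kg/m^2

33.84 kg/m^2


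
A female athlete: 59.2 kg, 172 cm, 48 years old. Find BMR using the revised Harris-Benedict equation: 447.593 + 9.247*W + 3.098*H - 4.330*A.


Intercept = 447.593
Weight contribution = 9.247 * 59.2 = 547.4224
Height contribution = 3.098 * 172 = 532.856
Age contribution = 4.33 * 48 = 207.84
BMR = 447.593 + 547.4224 + 532.856 - 207.84
= 1320.03 kcal/day

1320.03 kcal/day


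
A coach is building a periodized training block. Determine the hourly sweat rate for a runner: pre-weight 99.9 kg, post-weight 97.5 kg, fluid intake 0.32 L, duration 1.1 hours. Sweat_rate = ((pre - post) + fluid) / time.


Mass lost = 99.9 - 97.5 = 2.4 kg
Add fluid consumed: 2.4 + 0.32 = 2.72 L total sweat
Sweat rate = 2.72 / 1.1 = 2.473 L/h

2.473 L/h


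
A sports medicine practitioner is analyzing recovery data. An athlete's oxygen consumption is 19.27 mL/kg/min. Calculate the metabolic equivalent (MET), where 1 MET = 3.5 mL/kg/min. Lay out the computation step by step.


MET = VO2 / 3.5
= 19.27 / 3.5
= 5.51 METs

5.51 METs


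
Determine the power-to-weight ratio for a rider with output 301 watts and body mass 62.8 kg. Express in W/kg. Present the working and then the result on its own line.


P/W = 301 / 62.8 = 4.793 W/kg

4.793 W/kg


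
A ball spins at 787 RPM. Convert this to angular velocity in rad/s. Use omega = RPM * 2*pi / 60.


omega = 787 * 2 * pi / 60
= 787 * 6.28318531 / 60
= 4944.867 / 60
= 82.414 rad/s

82.414 rad/s


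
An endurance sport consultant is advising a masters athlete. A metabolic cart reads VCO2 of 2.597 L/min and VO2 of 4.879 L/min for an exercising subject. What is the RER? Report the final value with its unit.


RER = VCO2 / VO2 = 2.597 / 4.879 = 0.5323

0.5323


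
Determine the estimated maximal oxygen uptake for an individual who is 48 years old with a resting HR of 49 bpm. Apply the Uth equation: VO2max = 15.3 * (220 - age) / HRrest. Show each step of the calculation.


HRmax = 220 - 48 = 172
VO2max = 15.3 * (172 / 49)
= 15.3 * 3.5102
= 53.71 mL/kg/min

53.71 mL/kg/min


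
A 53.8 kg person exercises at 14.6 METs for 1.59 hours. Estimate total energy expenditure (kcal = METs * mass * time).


Energy = METs * mass(kg) * time(h)
= 14.6 * 53.8 * 1.59
= 1248.91 kcal

1248.91 kcal


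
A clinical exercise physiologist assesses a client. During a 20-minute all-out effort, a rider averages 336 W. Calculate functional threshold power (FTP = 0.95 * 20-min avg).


FTP = 0.95 * 336
= 319.2 W

319.2 W


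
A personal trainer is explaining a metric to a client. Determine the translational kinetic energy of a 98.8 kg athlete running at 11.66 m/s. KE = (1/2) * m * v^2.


KE = 0.5 * m * v^2
= 0.5 * 98.8 * 11.66^2
= 0.5 * 98.8 * 135.9556
= 6716.21 J

6716.21 J


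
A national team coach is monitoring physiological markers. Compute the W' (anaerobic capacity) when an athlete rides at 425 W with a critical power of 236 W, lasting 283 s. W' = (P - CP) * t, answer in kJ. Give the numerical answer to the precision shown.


Above-CP power = 189 W
Duration = 283 s
W' = 189 * 283 = 53487 J
Convert: 53487 / 1000 = 53.487 kJ

53.487 kJ


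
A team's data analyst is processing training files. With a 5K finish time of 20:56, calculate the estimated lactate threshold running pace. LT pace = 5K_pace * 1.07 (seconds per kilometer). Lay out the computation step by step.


Race duration = 1256 s for 5 km
Average pace = 1256 / 5 = 251.2 s/km
LT pace = 251.2 * 1.07
= 268.78 s/km

268.78 s/km


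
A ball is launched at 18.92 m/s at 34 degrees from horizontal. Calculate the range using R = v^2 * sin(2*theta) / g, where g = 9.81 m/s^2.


sin(2 * 34) = sin(68) = 0.927184
v^2 = 18.92^2 = 357.9664
R = 357.9664 * 0.927184 / 9.81
= 33.833 m

33.833 m


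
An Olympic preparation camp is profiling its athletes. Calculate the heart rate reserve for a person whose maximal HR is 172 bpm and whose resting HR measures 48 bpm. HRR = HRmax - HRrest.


HRmax = 172 bpm
HRrest = 48 bpm
HRR = 172 - 48 = 124 bpm

124 bpm


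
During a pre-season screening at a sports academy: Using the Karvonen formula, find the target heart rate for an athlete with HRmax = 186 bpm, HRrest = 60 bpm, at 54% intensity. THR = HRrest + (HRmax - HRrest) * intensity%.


HRR = 186 - 60 = 126
THR = 60 + 126 * 0.54
= 60 + 68.04
= 128.04 bpm

128.04 bpm


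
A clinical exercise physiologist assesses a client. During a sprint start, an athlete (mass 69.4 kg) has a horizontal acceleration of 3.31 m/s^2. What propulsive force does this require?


Propulsive force = mass * acceleration
= 69.4 kg * 3.31 m/s^2
= 229.71 N

229.71 N


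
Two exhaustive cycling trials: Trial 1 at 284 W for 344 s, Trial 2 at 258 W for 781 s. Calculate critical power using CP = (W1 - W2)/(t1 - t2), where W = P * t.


W1 = 284 * 344 = 97696 J
W2 = 258 * 781 = 201498 J
CP = (97696 - 201498) / (344 - 781)
= -103802 / -437
= 237.53 W

237.53 W


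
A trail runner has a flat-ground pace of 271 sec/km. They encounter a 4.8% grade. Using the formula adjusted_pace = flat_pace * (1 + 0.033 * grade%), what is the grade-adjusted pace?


Grade factor = 1 + 0.033 * 4.8 = 1.1584
Adjusted = 271 * 1.1584 = 313.93 sec/km

313.93 s/km


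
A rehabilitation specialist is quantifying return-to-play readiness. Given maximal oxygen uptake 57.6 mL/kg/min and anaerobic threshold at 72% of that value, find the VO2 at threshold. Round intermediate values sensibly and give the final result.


Percentage as decimal = 0.72
VO2 at AT = 57.6 * 0.72 = 41.47 mL/kg/min

41.47 mL/kg/min


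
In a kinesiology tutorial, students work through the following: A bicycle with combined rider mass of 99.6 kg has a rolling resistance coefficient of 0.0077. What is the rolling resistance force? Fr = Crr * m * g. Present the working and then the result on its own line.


Fr = 0.0077 * 99.6 * 9.81
= 0.76692 * 9.81
= 7.523 N

7.523 N


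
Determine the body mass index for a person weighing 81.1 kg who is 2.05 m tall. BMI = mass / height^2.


BMI = mass / height^2
= 81.1 / 2.05^2
= 81.1 / 4.2025
= 19.3 kg/m^2

19.3 kg/m^2


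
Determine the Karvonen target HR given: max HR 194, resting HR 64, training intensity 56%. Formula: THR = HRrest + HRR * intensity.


HRR = HRmax - HRrest = 194 - 64 = 130
THR = 64 + 130 * 0.56
= 136.8 bpm

136.8 bpm


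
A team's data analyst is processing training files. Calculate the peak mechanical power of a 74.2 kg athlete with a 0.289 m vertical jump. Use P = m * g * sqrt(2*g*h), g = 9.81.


First, sqrt(2gh) = sqrt(2 * 9.81 * 0.289)
= sqrt(5.67018) = 2.381214 m/s
Power = 74.2 * 9.81 * 2.381214 = 1733.29 W

1733.29 W


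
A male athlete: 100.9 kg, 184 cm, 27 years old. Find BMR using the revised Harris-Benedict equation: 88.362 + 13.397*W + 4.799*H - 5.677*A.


Intercept = 88.362
Weight contribution = 13.397 * 100.9 = 1351.7573
Height contribution = 4.799 * 184 = 883.016
Age contribution = 5.677 * 27 = 153.279
BMR = 88.362 + 1351.7573 + 883.016 - 153.279
= 2169.86 kcal/day

2169.86 kcal/day


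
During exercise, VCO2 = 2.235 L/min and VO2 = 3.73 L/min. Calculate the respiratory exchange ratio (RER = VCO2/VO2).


RER = VCO2 / VO2
= 2.235 / 3.73
= 0.5992

0.5992


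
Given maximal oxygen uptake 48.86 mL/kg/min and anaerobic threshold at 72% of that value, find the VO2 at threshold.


Percentage as decimal = 0.72
VO2 at AT = 48.86 * 0.72 = 35.18 mL/kg/min

35.18 mL/kg/min


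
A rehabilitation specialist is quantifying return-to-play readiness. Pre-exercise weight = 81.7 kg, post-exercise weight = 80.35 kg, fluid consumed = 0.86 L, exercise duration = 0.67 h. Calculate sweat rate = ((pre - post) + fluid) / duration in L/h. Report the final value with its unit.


Weight loss = 81.7 - 80.35 = 1.35 kg (approx L)
Total sweat = 1.35 + 0.86 = 2.21 L
Sweat rate = 2.21 / 0.67 = 3.299 L/h

3.299 L/h


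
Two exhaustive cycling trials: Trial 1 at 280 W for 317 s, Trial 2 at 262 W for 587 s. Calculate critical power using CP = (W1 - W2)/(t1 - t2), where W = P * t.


W1 = 280 * 317 = 88760 J
W2 = 262 * 587 = 153794 J
CP = (88760 - 153794) / (317 - 587)
= -65034 / -270
= 240.87 W

240.87 W


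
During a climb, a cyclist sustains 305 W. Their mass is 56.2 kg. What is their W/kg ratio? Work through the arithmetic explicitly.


Power-to-weight = 305 W / 56.2 kg
= 5.427 W/kg

5.427 W/kg


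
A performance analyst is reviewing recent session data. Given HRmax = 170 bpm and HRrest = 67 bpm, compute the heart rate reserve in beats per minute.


Heart rate reserve = maximum HR minus resting HR
HRR = 170 - 67 = 103 bpm

103 bpm


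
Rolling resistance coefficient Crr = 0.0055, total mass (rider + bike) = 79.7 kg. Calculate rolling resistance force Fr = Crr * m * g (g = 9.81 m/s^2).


Fr = Crr * m * g
= 0.0055 * 79.7 * 9.81
= 4.3 N

4.3 N


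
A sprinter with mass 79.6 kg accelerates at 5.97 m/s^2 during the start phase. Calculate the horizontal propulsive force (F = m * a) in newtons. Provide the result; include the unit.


F = m * a
= 79.6 * 5.97
= 475.21 N

475.21 N


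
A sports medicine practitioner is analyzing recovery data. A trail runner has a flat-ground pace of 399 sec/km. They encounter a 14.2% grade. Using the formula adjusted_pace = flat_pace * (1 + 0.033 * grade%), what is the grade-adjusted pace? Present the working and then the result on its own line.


Grade factor = 1 + 0.033 * 14.2 = 1.4686
Adjusted = 399 * 1.4686 = 585.97 sec/km

585.97 s/km


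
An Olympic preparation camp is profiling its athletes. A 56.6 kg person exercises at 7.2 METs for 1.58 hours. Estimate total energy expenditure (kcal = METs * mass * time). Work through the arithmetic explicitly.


Energy = METs * mass(kg) * time(h)
= 7.2 * 56.6 * 1.58
= 643.88 kcal

643.88 kcal


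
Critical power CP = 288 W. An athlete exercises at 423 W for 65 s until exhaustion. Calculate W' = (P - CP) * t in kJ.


P - CP = 423 - 288 = 135 W
W' = 135 * 65 = 8775 J
= 8775 / 1000 = 8.775 kJ

8.775 kJ


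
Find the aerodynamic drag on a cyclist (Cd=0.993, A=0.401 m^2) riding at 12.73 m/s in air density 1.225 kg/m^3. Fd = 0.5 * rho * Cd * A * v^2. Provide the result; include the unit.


Fd = 0.5 * 1.225 * 0.993 * 0.401 * 12.73^2
= 0.5 * 1.225 * 0.993 * 0.401 * 162.0529
= 39.524 N

39.524 N


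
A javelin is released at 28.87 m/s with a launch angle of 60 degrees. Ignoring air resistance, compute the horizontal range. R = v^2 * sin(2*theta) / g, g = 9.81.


Launch speed squared = 833.4769
sin(2 * 60 deg) = 0.866025
Range = 833.4769 * 0.866025 / 9.81
= 73.579 m

73.579 m


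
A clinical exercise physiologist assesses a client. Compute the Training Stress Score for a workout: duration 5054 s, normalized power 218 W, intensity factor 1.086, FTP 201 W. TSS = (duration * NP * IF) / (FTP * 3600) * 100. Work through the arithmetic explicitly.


Product = 5054 * 218 * 1.086 = 1196524.392
Base = 201 * 3600 = 723600
TSS = 1196524.392 / 723600 * 100 = 165.36

165.36 TSS


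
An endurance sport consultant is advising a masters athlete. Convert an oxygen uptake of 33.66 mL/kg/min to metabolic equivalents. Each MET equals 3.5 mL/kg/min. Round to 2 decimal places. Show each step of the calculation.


One MET = 3.5 mL/kg/min
Number of METs = 33.66 / 3.5
= 9.62 METs

9.62 METs


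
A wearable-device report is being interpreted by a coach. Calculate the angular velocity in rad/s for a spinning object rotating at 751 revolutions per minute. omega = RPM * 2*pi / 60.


omega = RPM * 2*pi / 60
= 751 * 6.28318531 / 60
= 78.645 rad/s

78.645 rad/s


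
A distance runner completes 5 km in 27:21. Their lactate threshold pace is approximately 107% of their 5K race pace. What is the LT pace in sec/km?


Convert to seconds: 27 min 21 s = 1641 s
Pace per km = 1641 / 5 = 328.2 s/km
LT pace = 328.2 * 1.07 = 351.17 s/km

351.17 s/km


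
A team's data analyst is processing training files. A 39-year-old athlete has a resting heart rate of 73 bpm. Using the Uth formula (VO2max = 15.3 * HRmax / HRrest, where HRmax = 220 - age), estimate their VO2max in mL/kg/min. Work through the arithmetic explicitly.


HRmax = 220 - 39 = 181 bpm
Ratio = HRmax / HRrest = 181 / 73 = 2.4795
VO2max = 15.3 * 2.4795 = 37.94 mL/kg/min

37.94 mL/kg/min


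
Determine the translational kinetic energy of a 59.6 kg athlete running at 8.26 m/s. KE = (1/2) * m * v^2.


KE = 0.5 * m * v^2
= 0.5 * 59.6 * 8.26^2
= 0.5 * 59.6 * 68.2276
= 2033.18 J

2033.18 J


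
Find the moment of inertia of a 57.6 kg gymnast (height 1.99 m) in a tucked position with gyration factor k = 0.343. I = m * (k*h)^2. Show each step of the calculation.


Radius of gyration = 0.343 * 1.99 = 0.68257 m
I = 57.6 * 0.68257^2
= 57.6 * 0.465902
= 26.836 kg*m^2

26.836 kg*m^2


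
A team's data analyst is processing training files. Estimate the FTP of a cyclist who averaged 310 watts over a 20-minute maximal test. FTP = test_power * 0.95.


FTP = 310 * 0.95 = 294.5 W

294.5 W


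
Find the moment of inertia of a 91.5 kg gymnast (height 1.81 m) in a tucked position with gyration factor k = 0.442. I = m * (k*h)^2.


Radius of gyration = 0.442 * 1.81 = 0.80002 m
I = 91.5 * 0.80002^2
= 91.5 * 0.640032
= 58.563 kg*m^2

58.563 kg*m^2


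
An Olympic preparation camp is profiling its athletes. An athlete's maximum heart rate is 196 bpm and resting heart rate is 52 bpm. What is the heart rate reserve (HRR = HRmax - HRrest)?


HRR = HRmax - HRrest
= 196 - 52
= 144 bpm

144 bpm


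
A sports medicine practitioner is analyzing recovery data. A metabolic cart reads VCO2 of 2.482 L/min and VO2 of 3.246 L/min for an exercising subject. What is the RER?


RER = VCO2 / VO2 = 2.482 / 3.246 = 0.7646

0.7646


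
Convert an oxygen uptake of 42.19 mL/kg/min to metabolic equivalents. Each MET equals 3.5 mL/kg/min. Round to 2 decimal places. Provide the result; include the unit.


One MET = 3.5 mL/kg/min
Number of METs = 42.19 / 3.5
= 12.05 METs

12.05 METs


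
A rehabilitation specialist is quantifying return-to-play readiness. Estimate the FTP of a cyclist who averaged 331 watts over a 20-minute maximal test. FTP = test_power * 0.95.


FTP = 331 * 0.95 = 314.45 W

314.45 W


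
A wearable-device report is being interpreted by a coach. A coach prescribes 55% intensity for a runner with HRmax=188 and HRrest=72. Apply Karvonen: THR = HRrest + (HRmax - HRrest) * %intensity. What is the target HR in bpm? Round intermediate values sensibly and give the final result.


Heart rate reserve = 188 - 72 = 116
Intensity fraction = 55 / 100 = 0.55
THR = 72 + 116 * 0.55 = 135.8 bpm

135.8 bpm


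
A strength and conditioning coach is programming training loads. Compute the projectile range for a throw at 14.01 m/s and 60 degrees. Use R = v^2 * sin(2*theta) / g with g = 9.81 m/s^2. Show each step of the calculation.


Two times the angle = 120 degrees
sin(120) = 0.866025
R = 196.2801 * 0.866025 / 9.81 = 17.328 m

17.328 m


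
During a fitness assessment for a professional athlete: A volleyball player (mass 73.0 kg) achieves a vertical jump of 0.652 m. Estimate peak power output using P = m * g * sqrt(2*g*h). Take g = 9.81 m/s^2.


2 * g * h = 2 * 9.81 * 0.652 = 12.79224
sqrt(12.79224) = 3.576624 m/s
P = 73.0 * 9.81 * 3.576624 = 2561.33 W

2561.33 W


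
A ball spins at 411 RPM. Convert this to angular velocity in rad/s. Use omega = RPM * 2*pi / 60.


omega = 411 * 2 * pi / 60
= 411 * 6.28318531 / 60
= 2582.389 / 60
= 43.04 rad/s

43.04 rad/s


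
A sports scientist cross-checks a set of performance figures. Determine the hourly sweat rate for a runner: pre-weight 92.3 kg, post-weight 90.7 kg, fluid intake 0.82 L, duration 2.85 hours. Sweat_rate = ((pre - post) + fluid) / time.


Mass lost = 92.3 - 90.7 = 1.6 kg
Add fluid consumed: 1.6 + 0.82 = 2.42 L total sweat
Sweat rate = 2.42 / 2.85 = 0.849 L/h

0.849 L/h


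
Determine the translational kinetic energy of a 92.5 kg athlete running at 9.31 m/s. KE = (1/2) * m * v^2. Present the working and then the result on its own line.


KE = 0.5 * m * v^2
= 0.5 * 92.5 * 9.31^2
= 0.5 * 92.5 * 86.6761
= 4008.77 J

4008.77 J


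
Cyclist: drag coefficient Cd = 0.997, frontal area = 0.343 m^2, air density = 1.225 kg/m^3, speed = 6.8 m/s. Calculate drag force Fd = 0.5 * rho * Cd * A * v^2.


v^2 = 6.8^2 = 46.24
Fd = 0.5 * 1.225 * 0.997 * 0.343 * 46.24
= 9.685 N

9.685 N


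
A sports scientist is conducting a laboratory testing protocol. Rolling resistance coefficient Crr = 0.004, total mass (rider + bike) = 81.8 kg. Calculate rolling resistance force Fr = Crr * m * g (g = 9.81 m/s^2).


Fr = Crr * m * g
= 0.004 * 81.8 * 9.81
= 3.21 N

3.21 N


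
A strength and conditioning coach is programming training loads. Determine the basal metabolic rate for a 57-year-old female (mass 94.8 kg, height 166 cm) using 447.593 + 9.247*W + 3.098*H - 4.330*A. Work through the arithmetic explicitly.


BMR = 447.593 + 9.247*94.8 + 3.098*166 - 4.330*57
= 1591.67 kcal/day

1591.67 kcal/day


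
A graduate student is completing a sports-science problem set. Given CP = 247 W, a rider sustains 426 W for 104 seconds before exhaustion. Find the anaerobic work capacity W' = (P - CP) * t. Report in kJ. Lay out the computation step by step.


Excess power = 426 - 247 = 179 W
Work above CP = 179 * 104 = 18616 J
W' = 18.616 kJ

18.616 kJ


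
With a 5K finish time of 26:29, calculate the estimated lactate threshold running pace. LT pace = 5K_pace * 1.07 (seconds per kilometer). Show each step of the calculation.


Race duration = 1589 s for 5 km
Average pace = 1589 / 5 = 317.8 s/km
LT pace = 317.8 * 1.07
= 340.05 s/km

340.05 s/km


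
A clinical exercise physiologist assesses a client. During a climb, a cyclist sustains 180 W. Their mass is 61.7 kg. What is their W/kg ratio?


Power-to-weight = 180 W / 61.7 kg
= 2.917 W/kg

2.917 W/kg


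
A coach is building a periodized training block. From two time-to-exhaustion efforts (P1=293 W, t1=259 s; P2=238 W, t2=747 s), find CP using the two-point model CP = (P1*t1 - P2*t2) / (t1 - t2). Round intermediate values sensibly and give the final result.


Work in trial 1 = 75887 J
Work in trial 2 = 177786 J
Delta work = -101899 J
Delta time = -488 s
CP = -101899 / -488 = 208.81 W

208.81 W


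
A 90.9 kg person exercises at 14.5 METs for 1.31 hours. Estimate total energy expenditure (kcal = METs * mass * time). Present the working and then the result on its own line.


Energy = METs * mass(kg) * time(h)
= 14.5 * 90.9 * 1.31
= 1726.65 kcal

1726.65 kcal


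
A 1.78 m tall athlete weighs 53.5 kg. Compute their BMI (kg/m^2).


height^2 = 3.1684 m^2
BMI = 53.5 / 3.1684 = 16.89 kg/m^2

16.89 kg/m^2


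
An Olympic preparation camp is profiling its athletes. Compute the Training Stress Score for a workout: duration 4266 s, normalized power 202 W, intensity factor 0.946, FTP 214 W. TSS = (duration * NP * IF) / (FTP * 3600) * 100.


Product = 4266 * 202 * 0.946 = 815198.472
Base = 214 * 3600 = 770400
TSS = 815198.472 / 770400 * 100 = 105.81

105.81 TSS


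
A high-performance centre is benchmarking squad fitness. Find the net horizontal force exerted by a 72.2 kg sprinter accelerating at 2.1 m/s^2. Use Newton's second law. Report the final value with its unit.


Newton's second law: F = m * a
F = 72.2 * 2.1 = 151.62 N

151.62 N


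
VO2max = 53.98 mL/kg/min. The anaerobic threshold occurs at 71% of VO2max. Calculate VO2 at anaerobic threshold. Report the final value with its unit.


AT fraction = 71 / 100 = 0.71
AT VO2 = 53.98 * 0.71
= 38.33 mL/kg/min

38.33 mL/kg/min


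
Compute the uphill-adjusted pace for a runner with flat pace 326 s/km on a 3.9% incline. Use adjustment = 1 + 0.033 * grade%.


Adjustment factor = 1 + 0.033 * 3.9 = 1.1287
Grade-adjusted pace = 326 * 1.1287 = 367.96 s/km

367.96 s/km


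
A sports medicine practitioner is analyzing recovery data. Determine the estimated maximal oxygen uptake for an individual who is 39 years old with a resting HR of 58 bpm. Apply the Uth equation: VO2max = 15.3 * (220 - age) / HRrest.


HRmax = 220 - 39 = 181
VO2max = 15.3 * (181 / 58)
= 15.3 * 3.1207
= 47.75 mL/kg/min

47.75 mL/kg/min


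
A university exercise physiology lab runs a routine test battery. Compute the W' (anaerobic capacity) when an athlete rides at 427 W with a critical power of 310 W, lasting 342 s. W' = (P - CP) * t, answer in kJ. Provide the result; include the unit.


Above-CP power = 117 W
Duration = 342 s
W' = 117 * 342 = 40014 J
Convert: 40014 / 1000 = 40.014 kJ

40.014 kJ


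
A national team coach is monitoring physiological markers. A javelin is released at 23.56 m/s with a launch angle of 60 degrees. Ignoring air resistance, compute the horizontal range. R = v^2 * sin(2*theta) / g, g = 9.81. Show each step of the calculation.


Launch speed squared = 555.0736
sin(2 * 60 deg) = 0.866025
Range = 555.0736 * 0.866025 / 9.81
= 49.002 m

49.002 m


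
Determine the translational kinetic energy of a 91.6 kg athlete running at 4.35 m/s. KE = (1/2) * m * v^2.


KE = 0.5 * m * v^2
= 0.5 * 91.6 * 4.35^2
= 0.5 * 91.6 * 18.9225
= 866.65 J

866.65 J


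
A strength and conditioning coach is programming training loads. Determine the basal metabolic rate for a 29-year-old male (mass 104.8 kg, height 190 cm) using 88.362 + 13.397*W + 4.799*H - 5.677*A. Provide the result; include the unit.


BMR = 88.362 + 13.397*104.8 + 4.799*190 - 5.677*29
= 2239.54 kcal/day

2239.54 kcal/day


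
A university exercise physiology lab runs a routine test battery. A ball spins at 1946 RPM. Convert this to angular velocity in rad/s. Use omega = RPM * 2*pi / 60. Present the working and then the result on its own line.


omega = 1946 * 2 * pi / 60
= 1946 * 6.28318531 / 60
= 12227.079 / 60
= 203.785 rad/s

203.785 rad/s


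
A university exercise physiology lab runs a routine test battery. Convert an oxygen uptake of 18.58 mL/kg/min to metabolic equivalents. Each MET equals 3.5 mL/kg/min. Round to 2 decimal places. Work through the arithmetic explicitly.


One MET = 3.5 mL/kg/min
Number of METs = 18.58 / 3.5
= 5.31 METs

5.31 METs


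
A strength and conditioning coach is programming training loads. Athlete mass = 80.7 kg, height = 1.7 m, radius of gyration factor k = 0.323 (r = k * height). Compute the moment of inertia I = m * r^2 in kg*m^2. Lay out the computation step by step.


r = k * height = 0.323 * 1.7 = 0.5491 m
r^2 = 0.5491^2 = 0.301511
I = 80.7 * 0.301511 = 24.332 kg*m^2

24.332 kg*m^2


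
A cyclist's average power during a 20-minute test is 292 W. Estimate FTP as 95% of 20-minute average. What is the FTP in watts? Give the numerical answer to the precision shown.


FTP = 20-min power * 0.95
= 292 * 0.95
= 277.4 W

277.4 W


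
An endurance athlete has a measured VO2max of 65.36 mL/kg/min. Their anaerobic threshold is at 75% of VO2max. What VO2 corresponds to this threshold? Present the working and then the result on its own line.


Anaerobic threshold VO2 = VO2max * 75%
= 65.36 * 0.75
= 49.02 mL/kg/min

49.02 mL/kg/min


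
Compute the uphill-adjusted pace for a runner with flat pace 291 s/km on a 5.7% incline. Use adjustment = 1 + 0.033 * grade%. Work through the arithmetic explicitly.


Adjustment factor = 1 + 0.033 * 5.7 = 1.1881
Grade-adjusted pace = 291 * 1.1881 = 345.74 s/km

345.74 s/km


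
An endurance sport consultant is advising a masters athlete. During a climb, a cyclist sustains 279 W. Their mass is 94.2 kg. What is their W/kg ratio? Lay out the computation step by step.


Power-to-weight = 279 W / 94.2 kg
= 2.962 W/kg

2.962 W/kg


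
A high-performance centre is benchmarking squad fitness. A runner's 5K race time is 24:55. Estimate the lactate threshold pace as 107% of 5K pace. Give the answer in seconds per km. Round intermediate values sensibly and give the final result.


Total race time = 24*60 + 55 = 1495 seconds
5K pace = 1495 / 5 = 299.0 sec/km
LT pace = 299.0 * 1.07 = 319.93 sec/km

319.93 s/km


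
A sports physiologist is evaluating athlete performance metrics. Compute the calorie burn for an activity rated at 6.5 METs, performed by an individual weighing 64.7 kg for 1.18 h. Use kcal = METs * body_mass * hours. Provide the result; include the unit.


Product of METs and mass = 6.5 * 64.7 = 420.55
Total kcal = 420.55 * 1.18 = 496.25 kcal

496.25 kcal


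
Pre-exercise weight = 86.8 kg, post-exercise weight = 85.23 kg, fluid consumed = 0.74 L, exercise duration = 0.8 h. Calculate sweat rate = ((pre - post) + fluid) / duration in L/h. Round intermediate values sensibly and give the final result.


Weight loss = 86.8 - 85.23 = 1.57 kg (approx L)
Total sweat = 1.57 + 0.74 = 2.31 L
Sweat rate = 2.31 / 0.8 = 2.888 L/h

2.888 L/h


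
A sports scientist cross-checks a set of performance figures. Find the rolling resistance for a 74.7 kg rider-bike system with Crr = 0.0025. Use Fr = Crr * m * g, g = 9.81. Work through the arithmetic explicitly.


m * g = 74.7 * 9.81 = 732.807 N
Fr = 0.0025 * 732.807 = 1.832 N

1.832 N


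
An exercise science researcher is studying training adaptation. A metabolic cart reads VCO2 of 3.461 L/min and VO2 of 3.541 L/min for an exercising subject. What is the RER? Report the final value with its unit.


RER = VCO2 / VO2 = 3.461 / 3.541 = 0.9774

0.9774


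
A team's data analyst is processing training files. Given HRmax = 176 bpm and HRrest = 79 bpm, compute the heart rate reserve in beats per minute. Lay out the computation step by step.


Heart rate reserve = maximum HR minus resting HR
HRR = 176 - 79 = 97 bpm

97 bpm


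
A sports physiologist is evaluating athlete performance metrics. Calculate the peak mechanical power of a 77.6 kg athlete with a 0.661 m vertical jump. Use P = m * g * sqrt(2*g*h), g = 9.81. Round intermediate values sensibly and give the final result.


First, sqrt(2gh) = sqrt(2 * 9.81 * 0.661)
= sqrt(12.96882) = 3.601225 m/s
Power = 77.6 * 9.81 * 3.601225 = 2741.45 W

2741.45 W


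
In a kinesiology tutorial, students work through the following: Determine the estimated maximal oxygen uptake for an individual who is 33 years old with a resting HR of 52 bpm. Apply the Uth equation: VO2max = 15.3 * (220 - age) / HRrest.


HRmax = 220 - 33 = 187
VO2max = 15.3 * (187 / 52)
= 15.3 * 3.5962
= 55.02 mL/kg/min

55.02 mL/kg/min


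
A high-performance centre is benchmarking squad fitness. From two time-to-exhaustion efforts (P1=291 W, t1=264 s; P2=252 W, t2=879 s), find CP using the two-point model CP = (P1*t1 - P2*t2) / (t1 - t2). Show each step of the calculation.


Work in trial 1 = 76824 J
Work in trial 2 = 221508 J
Delta work = -144684 J
Delta time = -615 s
CP = -144684 / -615 = 235.26 W

235.26 W


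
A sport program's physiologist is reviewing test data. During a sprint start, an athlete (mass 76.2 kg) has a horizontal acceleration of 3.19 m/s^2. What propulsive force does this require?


Propulsive force = mass * acceleration
= 76.2 kg * 3.19 m/s^2
= 243.08 N

243.08 N


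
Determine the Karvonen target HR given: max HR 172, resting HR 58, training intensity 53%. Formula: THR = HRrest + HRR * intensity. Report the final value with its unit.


HRR = HRmax - HRrest = 172 - 58 = 114
THR = 58 + 114 * 0.53
= 118.42 bpm

118.42 bpm


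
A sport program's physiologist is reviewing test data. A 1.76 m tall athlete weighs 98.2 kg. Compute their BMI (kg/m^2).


height^2 = 3.0976 m^2
BMI = 98.2 / 3.0976 = 31.7 kg/m^2

31.7 kg/m^2


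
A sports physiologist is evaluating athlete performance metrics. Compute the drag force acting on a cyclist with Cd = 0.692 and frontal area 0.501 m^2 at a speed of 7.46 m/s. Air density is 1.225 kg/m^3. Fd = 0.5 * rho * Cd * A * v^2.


Step 1: v^2 = 55.6516
Step 2: Fd = 0.5 * 1.225 * 0.692 * 0.501 * 55.6516
= 11.818 N

11.818 N


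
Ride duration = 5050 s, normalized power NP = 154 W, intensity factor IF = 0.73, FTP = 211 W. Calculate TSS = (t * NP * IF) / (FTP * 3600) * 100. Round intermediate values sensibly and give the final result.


Numerator = 5050 * 154 * 0.73 = 567721.0
Denominator = 211 * 3600 = 759600
TSS = 567721.0 / 759600 * 100
= 74.74

74.74 TSS


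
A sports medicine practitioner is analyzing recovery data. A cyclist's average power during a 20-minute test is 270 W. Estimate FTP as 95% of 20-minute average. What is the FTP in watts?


FTP = 20-min power * 0.95
= 270 * 0.95
= 256.5 W

256.5 W


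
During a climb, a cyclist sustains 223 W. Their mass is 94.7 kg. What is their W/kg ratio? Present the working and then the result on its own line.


Power-to-weight = 223 W / 94.7 kg
= 2.355 W/kg

2.355 W/kg
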